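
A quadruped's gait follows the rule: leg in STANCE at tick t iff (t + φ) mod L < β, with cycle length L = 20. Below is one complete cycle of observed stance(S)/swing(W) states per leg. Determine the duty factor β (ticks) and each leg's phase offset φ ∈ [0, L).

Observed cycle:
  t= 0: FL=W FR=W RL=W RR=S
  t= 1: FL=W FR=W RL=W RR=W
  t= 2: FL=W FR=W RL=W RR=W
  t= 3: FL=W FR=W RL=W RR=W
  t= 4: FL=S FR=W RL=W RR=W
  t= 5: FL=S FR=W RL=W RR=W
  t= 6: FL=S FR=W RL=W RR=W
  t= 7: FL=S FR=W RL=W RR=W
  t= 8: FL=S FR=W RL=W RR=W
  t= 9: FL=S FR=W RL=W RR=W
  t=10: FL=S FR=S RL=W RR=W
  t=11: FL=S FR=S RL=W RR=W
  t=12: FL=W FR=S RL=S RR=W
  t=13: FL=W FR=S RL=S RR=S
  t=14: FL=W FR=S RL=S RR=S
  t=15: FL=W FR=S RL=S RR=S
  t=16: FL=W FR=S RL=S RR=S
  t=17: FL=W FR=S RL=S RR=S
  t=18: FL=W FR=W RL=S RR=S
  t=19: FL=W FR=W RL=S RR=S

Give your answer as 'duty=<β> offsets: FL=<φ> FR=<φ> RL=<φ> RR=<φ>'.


duty β = stance ticks per leg = 8
FL: stance ticks = 8; W→S at t=4 → φ=16
FR: stance ticks = 8; W→S at t=10 → φ=10
RL: stance ticks = 8; W→S at t=12 → φ=8
RR: stance ticks = 8; W→S at t=13 → φ=7

duty=8 offsets: FL=16 FR=10 RL=8 RR=7


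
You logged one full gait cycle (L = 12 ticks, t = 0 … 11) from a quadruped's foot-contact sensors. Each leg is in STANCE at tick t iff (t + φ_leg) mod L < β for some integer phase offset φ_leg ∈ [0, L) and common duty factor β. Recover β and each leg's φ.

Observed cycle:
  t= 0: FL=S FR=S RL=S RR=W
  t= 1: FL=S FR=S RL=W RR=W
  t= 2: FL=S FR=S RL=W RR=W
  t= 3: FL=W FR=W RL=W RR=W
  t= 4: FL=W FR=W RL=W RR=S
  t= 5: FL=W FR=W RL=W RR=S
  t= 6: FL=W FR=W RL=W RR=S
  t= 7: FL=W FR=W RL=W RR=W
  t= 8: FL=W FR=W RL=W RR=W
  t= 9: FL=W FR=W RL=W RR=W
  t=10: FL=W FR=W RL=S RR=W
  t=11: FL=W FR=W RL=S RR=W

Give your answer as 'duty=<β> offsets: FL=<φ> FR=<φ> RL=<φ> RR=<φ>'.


duty=3 offsets: FL=0 FR=0 RL=2 RR=8

duty β = stance ticks per leg = 3
FL: stance ticks = 3; W→S at t=0 → φ=0
FR: stance ticks = 3; W→S at t=0 → φ=0
RL: stance ticks = 3; W→S at t=10 → φ=2
RR: stance ticks = 3; W→S at t=4 → φ=8


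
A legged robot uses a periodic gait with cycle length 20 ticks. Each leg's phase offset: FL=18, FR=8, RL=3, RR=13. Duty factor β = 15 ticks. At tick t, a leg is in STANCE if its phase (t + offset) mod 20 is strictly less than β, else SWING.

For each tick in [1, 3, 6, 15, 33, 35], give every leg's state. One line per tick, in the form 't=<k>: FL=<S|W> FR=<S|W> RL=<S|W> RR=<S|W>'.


t=1: phase=(19,9,4,14) vs β=15 → FL=W FR=S RL=S RR=S
t=3: phase=(1,11,6,16) vs β=15 → FL=S FR=S RL=S RR=W
t=6: phase=(4,14,9,19) vs β=15 → FL=S FR=S RL=S RR=W
t=15: phase=(13,3,18,8) vs β=15 → FL=S FR=S RL=W RR=S
t=33: phase=(11,1,16,6) vs β=15 → FL=S FR=S RL=W RR=S
t=35: phase=(13,3,18,8) vs β=15 → FL=S FR=S RL=W RR=S

t=1: FL=W FR=S RL=S RR=S
t=3: FL=S FR=S RL=S RR=W
t=6: FL=S FR=S RL=S RR=W
t=15: FL=S FR=S RL=W RR=S
t=33: FL=S FR=S RL=W RR=S
t=35: FL=S FR=S RL=W RR=S


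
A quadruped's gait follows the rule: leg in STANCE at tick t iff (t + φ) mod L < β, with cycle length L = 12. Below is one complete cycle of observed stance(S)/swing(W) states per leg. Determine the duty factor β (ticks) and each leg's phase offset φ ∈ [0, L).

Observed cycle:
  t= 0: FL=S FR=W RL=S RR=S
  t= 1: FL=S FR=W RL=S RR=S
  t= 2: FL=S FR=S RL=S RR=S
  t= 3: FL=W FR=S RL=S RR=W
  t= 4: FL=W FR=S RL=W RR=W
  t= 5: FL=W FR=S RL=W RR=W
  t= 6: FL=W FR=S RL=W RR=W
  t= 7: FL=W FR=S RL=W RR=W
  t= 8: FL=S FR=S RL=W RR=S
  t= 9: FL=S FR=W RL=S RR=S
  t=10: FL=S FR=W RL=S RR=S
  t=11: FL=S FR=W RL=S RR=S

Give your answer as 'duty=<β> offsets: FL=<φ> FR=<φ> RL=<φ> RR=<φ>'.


duty β = stance ticks per leg = 7
FL: stance ticks = 7; W→S at t=8 → φ=4
FR: stance ticks = 7; W→S at t=2 → φ=10
RL: stance ticks = 7; W→S at t=9 → φ=3
RR: stance ticks = 7; W→S at t=8 → φ=4

duty=7 offsets: FL=4 FR=10 RL=3 RR=4


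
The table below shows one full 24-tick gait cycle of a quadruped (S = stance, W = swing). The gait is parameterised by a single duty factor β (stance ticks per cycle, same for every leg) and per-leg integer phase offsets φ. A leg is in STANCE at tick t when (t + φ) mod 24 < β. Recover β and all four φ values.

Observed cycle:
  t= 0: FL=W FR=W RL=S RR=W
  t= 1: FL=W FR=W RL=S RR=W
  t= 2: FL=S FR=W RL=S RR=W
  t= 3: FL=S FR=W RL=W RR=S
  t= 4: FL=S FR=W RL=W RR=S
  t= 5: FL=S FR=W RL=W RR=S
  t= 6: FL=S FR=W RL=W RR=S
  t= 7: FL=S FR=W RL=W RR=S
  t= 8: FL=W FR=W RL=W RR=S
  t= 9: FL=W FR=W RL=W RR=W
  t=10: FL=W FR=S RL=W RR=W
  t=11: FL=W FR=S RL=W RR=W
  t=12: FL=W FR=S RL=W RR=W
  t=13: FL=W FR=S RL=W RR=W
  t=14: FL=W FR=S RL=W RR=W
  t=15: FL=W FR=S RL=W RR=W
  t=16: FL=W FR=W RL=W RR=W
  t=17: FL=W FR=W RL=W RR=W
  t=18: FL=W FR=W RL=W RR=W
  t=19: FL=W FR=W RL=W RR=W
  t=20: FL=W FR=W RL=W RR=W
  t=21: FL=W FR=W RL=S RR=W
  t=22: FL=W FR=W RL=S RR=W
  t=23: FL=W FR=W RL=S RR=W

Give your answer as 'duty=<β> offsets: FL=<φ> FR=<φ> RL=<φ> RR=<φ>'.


duty β = stance ticks per leg = 6
FL: stance ticks = 6; W→S at t=2 → φ=22
FR: stance ticks = 6; W→S at t=10 → φ=14
RL: stance ticks = 6; W→S at t=21 → φ=3
RR: stance ticks = 6; W→S at t=3 → φ=21

duty=6 offsets: FL=22 FR=14 RL=3 RR=21


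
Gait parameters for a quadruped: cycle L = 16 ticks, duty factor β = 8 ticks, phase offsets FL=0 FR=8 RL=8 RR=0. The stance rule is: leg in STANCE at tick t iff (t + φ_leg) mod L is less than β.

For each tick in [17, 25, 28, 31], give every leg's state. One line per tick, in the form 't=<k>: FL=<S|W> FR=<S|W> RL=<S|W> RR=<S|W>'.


t=17: phase=(1,9,9,1) vs β=8 → FL=S FR=W RL=W RR=S
t=25: phase=(9,1,1,9) vs β=8 → FL=W FR=S RL=S RR=W
t=28: phase=(12,4,4,12) vs β=8 → FL=W FR=S RL=S RR=W
t=31: phase=(15,7,7,15) vs β=8 → FL=W FR=S RL=S RR=W

t=17: FL=S FR=W RL=W RR=S
t=25: FL=W FR=S RL=S RR=W
t=28: FL=W FR=S RL=S RR=W
t=31: FL=W FR=S RL=S RR=W


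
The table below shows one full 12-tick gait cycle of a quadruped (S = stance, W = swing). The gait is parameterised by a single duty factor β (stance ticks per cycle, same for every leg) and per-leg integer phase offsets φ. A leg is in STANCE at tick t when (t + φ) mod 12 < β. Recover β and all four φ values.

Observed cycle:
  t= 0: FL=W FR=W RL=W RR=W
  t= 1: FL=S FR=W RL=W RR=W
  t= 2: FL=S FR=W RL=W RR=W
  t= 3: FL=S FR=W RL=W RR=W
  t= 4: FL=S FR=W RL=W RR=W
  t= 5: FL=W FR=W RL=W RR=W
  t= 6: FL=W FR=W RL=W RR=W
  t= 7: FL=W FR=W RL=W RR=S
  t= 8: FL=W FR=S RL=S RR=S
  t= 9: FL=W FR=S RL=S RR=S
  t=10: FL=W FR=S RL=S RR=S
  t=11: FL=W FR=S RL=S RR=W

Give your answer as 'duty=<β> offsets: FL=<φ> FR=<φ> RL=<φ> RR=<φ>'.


duty β = stance ticks per leg = 4
FL: stance ticks = 4; W→S at t=1 → φ=11
FR: stance ticks = 4; W→S at t=8 → φ=4
RL: stance ticks = 4; W→S at t=8 → φ=4
RR: stance ticks = 4; W→S at t=7 → φ=5

duty=4 offsets: FL=11 FR=4 RL=4 RR=5


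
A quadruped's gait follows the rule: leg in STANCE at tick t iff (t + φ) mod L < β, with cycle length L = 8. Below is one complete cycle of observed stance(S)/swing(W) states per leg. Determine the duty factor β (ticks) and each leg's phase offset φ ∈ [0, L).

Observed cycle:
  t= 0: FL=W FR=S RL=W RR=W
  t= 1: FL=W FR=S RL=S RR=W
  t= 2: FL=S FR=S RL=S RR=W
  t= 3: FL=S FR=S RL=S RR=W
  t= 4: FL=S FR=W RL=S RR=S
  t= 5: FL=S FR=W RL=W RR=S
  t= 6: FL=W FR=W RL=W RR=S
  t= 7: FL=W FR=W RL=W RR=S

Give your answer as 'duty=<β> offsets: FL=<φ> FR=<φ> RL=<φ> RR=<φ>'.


duty β = stance ticks per leg = 4
FL: stance ticks = 4; W→S at t=2 → φ=6
FR: stance ticks = 4; W→S at t=0 → φ=0
RL: stance ticks = 4; W→S at t=1 → φ=7
RR: stance ticks = 4; W→S at t=4 → φ=4

duty=4 offsets: FL=6 FR=0 RL=7 RR=4


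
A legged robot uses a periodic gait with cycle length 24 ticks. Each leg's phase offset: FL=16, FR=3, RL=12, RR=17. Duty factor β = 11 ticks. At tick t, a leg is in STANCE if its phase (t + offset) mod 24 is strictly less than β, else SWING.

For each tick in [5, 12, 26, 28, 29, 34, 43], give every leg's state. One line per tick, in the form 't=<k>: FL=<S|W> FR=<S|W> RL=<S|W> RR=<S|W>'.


t=5: FL=W FR=S RL=W RR=W
t=12: FL=S FR=W RL=S RR=S
t=26: FL=W FR=S RL=W RR=W
t=28: FL=W FR=S RL=W RR=W
t=29: FL=W FR=S RL=W RR=W
t=34: FL=S FR=W RL=W RR=S
t=43: FL=W FR=W RL=S RR=W

t=5: phase=(21,8,17,22) vs β=11 → FL=W FR=S RL=W RR=W
t=12: phase=(4,15,0,5) vs β=11 → FL=S FR=W RL=S RR=S
t=26: phase=(18,5,14,19) vs β=11 → FL=W FR=S RL=W RR=W
t=28: phase=(20,7,16,21) vs β=11 → FL=W FR=S RL=W RR=W
t=29: phase=(21,8,17,22) vs β=11 → FL=W FR=S RL=W RR=W
t=34: phase=(2,13,22,3) vs β=11 → FL=S FR=W RL=W RR=S
t=43: phase=(11,22,7,12) vs β=11 → FL=W FR=W RL=S RR=W


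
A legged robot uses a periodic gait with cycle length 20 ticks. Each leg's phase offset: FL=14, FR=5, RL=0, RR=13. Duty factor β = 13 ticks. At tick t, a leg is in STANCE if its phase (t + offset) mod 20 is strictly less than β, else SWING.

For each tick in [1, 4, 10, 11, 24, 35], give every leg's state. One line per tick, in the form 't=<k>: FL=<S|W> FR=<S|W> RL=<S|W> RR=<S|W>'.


t=1: FL=W FR=S RL=S RR=W
t=4: FL=W FR=S RL=S RR=W
t=10: FL=S FR=W RL=S RR=S
t=11: FL=S FR=W RL=S RR=S
t=24: FL=W FR=S RL=S RR=W
t=35: FL=S FR=S RL=W RR=S

t=1: phase=(15,6,1,14) vs β=13 → FL=W FR=S RL=S RR=W
t=4: phase=(18,9,4,17) vs β=13 → FL=W FR=S RL=S RR=W
t=10: phase=(4,15,10,3) vs β=13 → FL=S FR=W RL=S RR=S
t=11: phase=(5,16,11,4) vs β=13 → FL=S FR=W RL=S RR=S
t=24: phase=(18,9,4,17) vs β=13 → FL=W FR=S RL=S RR=W
t=35: phase=(9,0,15,8) vs β=13 → FL=S FR=S RL=W RR=S


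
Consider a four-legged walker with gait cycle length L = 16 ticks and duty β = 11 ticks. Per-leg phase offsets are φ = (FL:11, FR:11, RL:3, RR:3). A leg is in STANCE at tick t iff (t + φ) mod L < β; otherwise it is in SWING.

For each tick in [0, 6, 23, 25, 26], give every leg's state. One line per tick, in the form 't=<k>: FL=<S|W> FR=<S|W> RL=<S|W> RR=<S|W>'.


t=0: FL=W FR=W RL=S RR=S
t=6: FL=S FR=S RL=S RR=S
t=23: FL=S FR=S RL=S RR=S
t=25: FL=S FR=S RL=W RR=W
t=26: FL=S FR=S RL=W RR=W

t=0: phase=(11,11,3,3) vs β=11 → FL=W FR=W RL=S RR=S
t=6: phase=(1,1,9,9) vs β=11 → FL=S FR=S RL=S RR=S
t=23: phase=(2,2,10,10) vs β=11 → FL=S FR=S RL=S RR=S
t=25: phase=(4,4,12,12) vs β=11 → FL=S FR=S RL=W RR=W
t=26: phase=(5,5,13,13) vs β=11 → FL=S FR=S RL=W RR=W


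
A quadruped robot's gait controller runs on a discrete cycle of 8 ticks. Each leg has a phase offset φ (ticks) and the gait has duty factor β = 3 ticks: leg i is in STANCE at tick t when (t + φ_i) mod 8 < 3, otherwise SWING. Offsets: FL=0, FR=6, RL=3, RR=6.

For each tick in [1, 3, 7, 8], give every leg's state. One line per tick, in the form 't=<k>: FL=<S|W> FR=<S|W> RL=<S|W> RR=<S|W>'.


t=1: phase=(1,7,4,7) vs β=3 → FL=S FR=W RL=W RR=W
t=3: phase=(3,1,6,1) vs β=3 → FL=W FR=S RL=W RR=S
t=7: phase=(7,5,2,5) vs β=3 → FL=W FR=W RL=S RR=W
t=8: phase=(0,6,3,6) vs β=3 → FL=S FR=W RL=W RR=W

t=1: FL=S FR=W RL=W RR=W
t=3: FL=W FR=S RL=W RR=S
t=7: FL=W FR=W RL=S RR=W
t=8: FL=S FR=W RL=W RR=W


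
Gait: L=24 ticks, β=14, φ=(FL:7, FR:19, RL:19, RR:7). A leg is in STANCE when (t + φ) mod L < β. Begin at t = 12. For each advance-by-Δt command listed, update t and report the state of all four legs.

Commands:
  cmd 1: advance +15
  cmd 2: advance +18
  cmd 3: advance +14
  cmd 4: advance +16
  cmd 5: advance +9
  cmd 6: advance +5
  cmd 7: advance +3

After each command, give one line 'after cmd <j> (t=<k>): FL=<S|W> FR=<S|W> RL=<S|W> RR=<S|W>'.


after cmd 1 (t=27): FL=S FR=W RL=W RR=S
after cmd 2 (t=45): FL=S FR=W RL=W RR=S
after cmd 3 (t=59): FL=W FR=S RL=S RR=W
after cmd 4 (t=75): FL=S FR=W RL=W RR=S
after cmd 5 (t=84): FL=W FR=S RL=S RR=W
after cmd 6 (t=89): FL=S FR=S RL=S RR=S
after cmd 7 (t=92): FL=S FR=W RL=W RR=S

start t=12: FL=W FR=S RL=S RR=W
cmd 1: advance +15 → t=27, phase=(10,22,22,10) → FL=S FR=W RL=W RR=S
cmd 2: advance +18 → t=45, phase=(4,16,16,4) → FL=S FR=W RL=W RR=S
cmd 3: advance +14 → t=59, phase=(18,6,6,18) → FL=W FR=S RL=S RR=W
cmd 4: advance +16 → t=75, phase=(10,22,22,10) → FL=S FR=W RL=W RR=S
cmd 5: advance +9 → t=84, phase=(19,7,7,19) → FL=W FR=S RL=S RR=W
cmd 6: advance +5 → t=89, phase=(0,12,12,0) → FL=S FR=S RL=S RR=S
cmd 7: advance +3 → t=92, phase=(3,15,15,3) → FL=S FR=W RL=W RR=S


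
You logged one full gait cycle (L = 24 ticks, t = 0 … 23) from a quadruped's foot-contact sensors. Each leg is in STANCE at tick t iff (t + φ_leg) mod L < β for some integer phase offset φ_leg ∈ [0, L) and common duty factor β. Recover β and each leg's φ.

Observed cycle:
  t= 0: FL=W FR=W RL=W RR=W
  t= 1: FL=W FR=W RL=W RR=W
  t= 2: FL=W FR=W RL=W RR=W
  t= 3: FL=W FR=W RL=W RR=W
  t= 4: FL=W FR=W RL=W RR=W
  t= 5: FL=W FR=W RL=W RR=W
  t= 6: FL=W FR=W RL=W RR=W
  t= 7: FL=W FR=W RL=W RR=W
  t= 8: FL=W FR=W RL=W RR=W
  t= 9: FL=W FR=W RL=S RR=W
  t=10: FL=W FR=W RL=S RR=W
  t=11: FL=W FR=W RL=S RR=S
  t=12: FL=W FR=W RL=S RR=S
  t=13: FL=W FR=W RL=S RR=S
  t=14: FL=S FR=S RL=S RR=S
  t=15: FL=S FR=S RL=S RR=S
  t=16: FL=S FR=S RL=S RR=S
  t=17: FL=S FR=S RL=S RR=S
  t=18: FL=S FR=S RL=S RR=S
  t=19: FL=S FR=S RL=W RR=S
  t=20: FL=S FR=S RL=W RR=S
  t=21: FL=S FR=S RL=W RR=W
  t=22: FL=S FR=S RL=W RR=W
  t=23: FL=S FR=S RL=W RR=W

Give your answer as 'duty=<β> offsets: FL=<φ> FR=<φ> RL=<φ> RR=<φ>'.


duty=10 offsets: FL=10 FR=10 RL=15 RR=13

duty β = stance ticks per leg = 10
FL: stance ticks = 10; W→S at t=14 → φ=10
FR: stance ticks = 10; W→S at t=14 → φ=10
RL: stance ticks = 10; W→S at t=9 → φ=15
RR: stance ticks = 10; W→S at t=11 → φ=13


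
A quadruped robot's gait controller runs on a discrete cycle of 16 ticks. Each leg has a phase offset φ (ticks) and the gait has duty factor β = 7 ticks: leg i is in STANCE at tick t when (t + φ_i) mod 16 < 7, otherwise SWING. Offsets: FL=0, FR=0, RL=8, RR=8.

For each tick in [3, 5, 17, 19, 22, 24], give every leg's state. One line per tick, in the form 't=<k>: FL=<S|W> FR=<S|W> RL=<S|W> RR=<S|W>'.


t=3: phase=(3,3,11,11) vs β=7 → FL=S FR=S RL=W RR=W
t=5: phase=(5,5,13,13) vs β=7 → FL=S FR=S RL=W RR=W
t=17: phase=(1,1,9,9) vs β=7 → FL=S FR=S RL=W RR=W
t=19: phase=(3,3,11,11) vs β=7 → FL=S FR=S RL=W RR=W
t=22: phase=(6,6,14,14) vs β=7 → FL=S FR=S RL=W RR=W
t=24: phase=(8,8,0,0) vs β=7 → FL=W FR=W RL=S RR=S

t=3: FL=S FR=S RL=W RR=W
t=5: FL=S FR=S RL=W RR=W
t=17: FL=S FR=S RL=W RR=W
t=19: FL=S FR=S RL=W RR=W
t=22: FL=S FR=S RL=W RR=W
t=24: FL=W FR=W RL=S RR=S


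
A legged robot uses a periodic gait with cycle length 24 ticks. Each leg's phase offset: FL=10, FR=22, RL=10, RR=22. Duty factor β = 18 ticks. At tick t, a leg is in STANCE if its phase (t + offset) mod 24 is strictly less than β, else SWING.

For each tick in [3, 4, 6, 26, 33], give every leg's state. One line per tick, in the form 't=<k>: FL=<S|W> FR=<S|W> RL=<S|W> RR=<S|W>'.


t=3: FL=S FR=S RL=S RR=S
t=4: FL=S FR=S RL=S RR=S
t=6: FL=S FR=S RL=S RR=S
t=26: FL=S FR=S RL=S RR=S
t=33: FL=W FR=S RL=W RR=S

t=3: phase=(13,1,13,1) vs β=18 → FL=S FR=S RL=S RR=S
t=4: phase=(14,2,14,2) vs β=18 → FL=S FR=S RL=S RR=S
t=6: phase=(16,4,16,4) vs β=18 → FL=S FR=S RL=S RR=S
t=26: phase=(12,0,12,0) vs β=18 → FL=S FR=S RL=S RR=S
t=33: phase=(19,7,19,7) vs β=18 → FL=W FR=S RL=W RR=S


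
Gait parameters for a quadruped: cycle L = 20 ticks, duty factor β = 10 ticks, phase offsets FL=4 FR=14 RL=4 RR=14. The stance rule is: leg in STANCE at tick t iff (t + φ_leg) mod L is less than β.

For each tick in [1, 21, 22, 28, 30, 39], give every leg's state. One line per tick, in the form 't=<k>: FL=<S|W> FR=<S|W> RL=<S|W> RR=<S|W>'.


t=1: FL=S FR=W RL=S RR=W
t=21: FL=S FR=W RL=S RR=W
t=22: FL=S FR=W RL=S RR=W
t=28: FL=W FR=S RL=W RR=S
t=30: FL=W FR=S RL=W RR=S
t=39: FL=S FR=W RL=S RR=W

t=1: phase=(5,15,5,15) vs β=10 → FL=S FR=W RL=S RR=W
t=21: phase=(5,15,5,15) vs β=10 → FL=S FR=W RL=S RR=W
t=22: phase=(6,16,6,16) vs β=10 → FL=S FR=W RL=S RR=W
t=28: phase=(12,2,12,2) vs β=10 → FL=W FR=S RL=W RR=S
t=30: phase=(14,4,14,4) vs β=10 → FL=W FR=S RL=W RR=S
t=39: phase=(3,13,3,13) vs β=10 → FL=S FR=W RL=S RR=W


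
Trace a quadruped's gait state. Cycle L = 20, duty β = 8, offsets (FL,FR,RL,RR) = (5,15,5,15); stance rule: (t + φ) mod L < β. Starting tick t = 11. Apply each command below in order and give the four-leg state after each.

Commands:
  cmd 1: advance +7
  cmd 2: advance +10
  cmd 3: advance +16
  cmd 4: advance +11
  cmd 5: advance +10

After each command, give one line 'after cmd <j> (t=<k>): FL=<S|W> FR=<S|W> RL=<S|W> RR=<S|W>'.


after cmd 1 (t=18): FL=S FR=W RL=S RR=W
after cmd 2 (t=28): FL=W FR=S RL=W RR=S
after cmd 3 (t=44): FL=W FR=W RL=W RR=W
after cmd 4 (t=55): FL=S FR=W RL=S RR=W
after cmd 5 (t=65): FL=W FR=S RL=W RR=S

start t=11: FL=W FR=S RL=W RR=S
cmd 1: advance +7 → t=18, phase=(3,13,3,13) → FL=S FR=W RL=S RR=W
cmd 2: advance +10 → t=28, phase=(13,3,13,3) → FL=W FR=S RL=W RR=S
cmd 3: advance +16 → t=44, phase=(9,19,9,19) → FL=W FR=W RL=W RR=W
cmd 4: advance +11 → t=55, phase=(0,10,0,10) → FL=S FR=W RL=S RR=W
cmd 5: advance +10 → t=65, phase=(10,0,10,0) → FL=W FR=S RL=W RR=S


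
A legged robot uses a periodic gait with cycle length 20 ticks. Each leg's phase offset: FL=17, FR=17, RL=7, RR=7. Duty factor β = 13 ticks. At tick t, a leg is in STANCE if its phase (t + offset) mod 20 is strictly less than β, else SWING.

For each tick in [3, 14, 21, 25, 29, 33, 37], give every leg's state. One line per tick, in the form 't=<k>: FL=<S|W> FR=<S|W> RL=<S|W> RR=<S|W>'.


t=3: FL=S FR=S RL=S RR=S
t=14: FL=S FR=S RL=S RR=S
t=21: FL=W FR=W RL=S RR=S
t=25: FL=S FR=S RL=S RR=S
t=29: FL=S FR=S RL=W RR=W
t=33: FL=S FR=S RL=S RR=S
t=37: FL=W FR=W RL=S RR=S

t=3: phase=(0,0,10,10) vs β=13 → FL=S FR=S RL=S RR=S
t=14: phase=(11,11,1,1) vs β=13 → FL=S FR=S RL=S RR=S
t=21: phase=(18,18,8,8) vs β=13 → FL=W FR=W RL=S RR=S
t=25: phase=(2,2,12,12) vs β=13 → FL=S FR=S RL=S RR=S
t=29: phase=(6,6,16,16) vs β=13 → FL=S FR=S RL=W RR=W
t=33: phase=(10,10,0,0) vs β=13 → FL=S FR=S RL=S RR=S
t=37: phase=(14,14,4,4) vs β=13 → FL=W FR=W RL=S RR=S


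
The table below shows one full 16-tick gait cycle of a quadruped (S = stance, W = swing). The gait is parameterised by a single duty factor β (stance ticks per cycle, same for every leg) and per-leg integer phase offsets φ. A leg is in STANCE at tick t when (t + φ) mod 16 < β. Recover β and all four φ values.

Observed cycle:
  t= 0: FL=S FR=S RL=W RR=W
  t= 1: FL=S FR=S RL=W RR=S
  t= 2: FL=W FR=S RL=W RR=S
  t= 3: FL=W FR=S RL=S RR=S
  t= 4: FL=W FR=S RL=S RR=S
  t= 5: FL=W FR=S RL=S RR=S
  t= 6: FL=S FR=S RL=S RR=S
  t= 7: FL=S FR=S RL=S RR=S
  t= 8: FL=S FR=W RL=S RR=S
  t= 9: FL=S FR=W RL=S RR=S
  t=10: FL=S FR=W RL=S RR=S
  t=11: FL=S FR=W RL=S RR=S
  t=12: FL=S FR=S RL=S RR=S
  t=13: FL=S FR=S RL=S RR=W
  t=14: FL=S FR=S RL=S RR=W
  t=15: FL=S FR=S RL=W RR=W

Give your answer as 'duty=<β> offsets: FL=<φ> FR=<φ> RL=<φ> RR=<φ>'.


duty=12 offsets: FL=10 FR=4 RL=13 RR=15

duty β = stance ticks per leg = 12
FL: stance ticks = 12; W→S at t=6 → φ=10
FR: stance ticks = 12; W→S at t=12 → φ=4
RL: stance ticks = 12; W→S at t=3 → φ=13
RR: stance ticks = 12; W→S at t=1 → φ=15


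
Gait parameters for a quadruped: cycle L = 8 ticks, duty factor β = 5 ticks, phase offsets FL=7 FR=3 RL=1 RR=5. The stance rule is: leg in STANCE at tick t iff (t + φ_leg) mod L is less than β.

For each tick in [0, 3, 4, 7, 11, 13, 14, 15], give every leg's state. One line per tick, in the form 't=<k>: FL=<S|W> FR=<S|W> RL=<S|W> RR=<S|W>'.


t=0: FL=W FR=S RL=S RR=W
t=3: FL=S FR=W RL=S RR=S
t=4: FL=S FR=W RL=W RR=S
t=7: FL=W FR=S RL=S RR=S
t=11: FL=S FR=W RL=S RR=S
t=13: FL=S FR=S RL=W RR=S
t=14: FL=W FR=S RL=W RR=S
t=15: FL=W FR=S RL=S RR=S

t=0: phase=(7,3,1,5) vs β=5 → FL=W FR=S RL=S RR=W
t=3: phase=(2,6,4,0) vs β=5 → FL=S FR=W RL=S RR=S
t=4: phase=(3,7,5,1) vs β=5 → FL=S FR=W RL=W RR=S
t=7: phase=(6,2,0,4) vs β=5 → FL=W FR=S RL=S RR=S
t=11: phase=(2,6,4,0) vs β=5 → FL=S FR=W RL=S RR=S
t=13: phase=(4,0,6,2) vs β=5 → FL=S FR=S RL=W RR=S
t=14: phase=(5,1,7,3) vs β=5 → FL=W FR=S RL=W RR=S
t=15: phase=(6,2,0,4) vs β=5 → FL=W FR=S RL=S RR=S


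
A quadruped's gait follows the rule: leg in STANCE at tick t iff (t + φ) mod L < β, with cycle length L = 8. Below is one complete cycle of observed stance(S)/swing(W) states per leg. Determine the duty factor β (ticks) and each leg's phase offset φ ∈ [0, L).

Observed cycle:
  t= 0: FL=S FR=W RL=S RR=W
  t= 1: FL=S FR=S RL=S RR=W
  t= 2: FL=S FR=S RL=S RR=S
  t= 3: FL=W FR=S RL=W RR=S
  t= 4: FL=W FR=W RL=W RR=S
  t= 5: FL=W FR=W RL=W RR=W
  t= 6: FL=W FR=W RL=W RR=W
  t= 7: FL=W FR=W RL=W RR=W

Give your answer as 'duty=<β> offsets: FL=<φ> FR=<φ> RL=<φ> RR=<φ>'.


duty=3 offsets: FL=0 FR=7 RL=0 RR=6

duty β = stance ticks per leg = 3
FL: stance ticks = 3; W→S at t=0 → φ=0
FR: stance ticks = 3; W→S at t=1 → φ=7
RL: stance ticks = 3; W→S at t=0 → φ=0
RR: stance ticks = 3; W→S at t=2 → φ=6


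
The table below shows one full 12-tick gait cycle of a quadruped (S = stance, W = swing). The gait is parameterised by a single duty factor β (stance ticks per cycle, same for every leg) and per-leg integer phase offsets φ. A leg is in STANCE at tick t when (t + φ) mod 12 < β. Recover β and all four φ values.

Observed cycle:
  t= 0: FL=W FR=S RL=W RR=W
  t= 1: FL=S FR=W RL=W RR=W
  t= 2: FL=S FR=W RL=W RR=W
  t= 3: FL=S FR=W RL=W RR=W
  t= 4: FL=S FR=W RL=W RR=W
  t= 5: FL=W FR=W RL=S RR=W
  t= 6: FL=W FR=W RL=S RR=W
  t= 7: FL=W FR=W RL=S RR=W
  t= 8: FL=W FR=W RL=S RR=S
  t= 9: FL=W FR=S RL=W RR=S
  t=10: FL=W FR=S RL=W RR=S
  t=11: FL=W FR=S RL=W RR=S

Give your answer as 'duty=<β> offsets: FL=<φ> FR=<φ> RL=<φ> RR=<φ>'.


duty β = stance ticks per leg = 4
FL: stance ticks = 4; W→S at t=1 → φ=11
FR: stance ticks = 4; W→S at t=9 → φ=3
RL: stance ticks = 4; W→S at t=5 → φ=7
RR: stance ticks = 4; W→S at t=8 → φ=4

duty=4 offsets: FL=11 FR=3 RL=7 RR=4


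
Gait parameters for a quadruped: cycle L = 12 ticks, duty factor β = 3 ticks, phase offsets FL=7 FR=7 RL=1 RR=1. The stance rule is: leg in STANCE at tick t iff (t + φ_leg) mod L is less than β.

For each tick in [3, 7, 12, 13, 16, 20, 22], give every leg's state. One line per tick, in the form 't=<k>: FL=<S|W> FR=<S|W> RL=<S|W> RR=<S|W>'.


t=3: phase=(10,10,4,4) vs β=3 → FL=W FR=W RL=W RR=W
t=7: phase=(2,2,8,8) vs β=3 → FL=S FR=S RL=W RR=W
t=12: phase=(7,7,1,1) vs β=3 → FL=W FR=W RL=S RR=S
t=13: phase=(8,8,2,2) vs β=3 → FL=W FR=W RL=S RR=S
t=16: phase=(11,11,5,5) vs β=3 → FL=W FR=W RL=W RR=W
t=20: phase=(3,3,9,9) vs β=3 → FL=W FR=W RL=W RR=W
t=22: phase=(5,5,11,11) vs β=3 → FL=W FR=W RL=W RR=W

t=3: FL=W FR=W RL=W RR=W
t=7: FL=S FR=S RL=W RR=W
t=12: FL=W FR=W RL=S RR=S
t=13: FL=W FR=W RL=S RR=S
t=16: FL=W FR=W RL=W RR=W
t=20: FL=W FR=W RL=W RR=W
t=22: FL=W FR=W RL=W RR=W


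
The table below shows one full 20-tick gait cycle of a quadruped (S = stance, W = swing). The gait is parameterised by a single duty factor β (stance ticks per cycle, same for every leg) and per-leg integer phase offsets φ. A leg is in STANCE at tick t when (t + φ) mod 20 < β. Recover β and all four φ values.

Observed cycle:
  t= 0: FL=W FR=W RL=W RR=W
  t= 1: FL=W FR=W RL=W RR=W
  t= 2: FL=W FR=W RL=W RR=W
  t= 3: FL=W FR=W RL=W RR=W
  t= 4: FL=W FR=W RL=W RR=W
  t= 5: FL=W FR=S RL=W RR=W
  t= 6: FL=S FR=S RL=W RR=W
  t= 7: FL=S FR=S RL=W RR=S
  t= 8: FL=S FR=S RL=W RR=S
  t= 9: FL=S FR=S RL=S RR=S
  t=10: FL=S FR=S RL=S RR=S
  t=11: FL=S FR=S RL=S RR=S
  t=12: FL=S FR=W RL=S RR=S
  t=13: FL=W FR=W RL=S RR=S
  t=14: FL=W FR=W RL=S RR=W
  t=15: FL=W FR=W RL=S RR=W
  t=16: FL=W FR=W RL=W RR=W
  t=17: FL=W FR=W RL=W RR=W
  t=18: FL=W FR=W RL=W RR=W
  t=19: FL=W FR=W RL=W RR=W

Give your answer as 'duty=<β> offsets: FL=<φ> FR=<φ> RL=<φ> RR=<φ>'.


duty β = stance ticks per leg = 7
FL: stance ticks = 7; W→S at t=6 → φ=14
FR: stance ticks = 7; W→S at t=5 → φ=15
RL: stance ticks = 7; W→S at t=9 → φ=11
RR: stance ticks = 7; W→S at t=7 → φ=13

duty=7 offsets: FL=14 FR=15 RL=11 RR=13


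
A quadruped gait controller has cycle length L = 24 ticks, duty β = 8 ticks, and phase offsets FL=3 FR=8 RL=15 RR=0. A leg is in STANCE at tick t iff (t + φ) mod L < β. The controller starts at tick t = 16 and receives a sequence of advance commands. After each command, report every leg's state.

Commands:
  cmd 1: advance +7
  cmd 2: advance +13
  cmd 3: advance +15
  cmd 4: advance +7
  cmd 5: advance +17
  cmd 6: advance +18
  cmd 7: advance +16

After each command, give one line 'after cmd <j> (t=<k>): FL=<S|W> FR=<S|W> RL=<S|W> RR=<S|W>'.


start t=16: FL=W FR=S RL=S RR=W
cmd 1: advance +7 → t=23, phase=(2,7,14,23) → FL=S FR=S RL=W RR=W
cmd 2: advance +13 → t=36, phase=(15,20,3,12) → FL=W FR=W RL=S RR=W
cmd 3: advance +15 → t=51, phase=(6,11,18,3) → FL=S FR=W RL=W RR=S
cmd 4: advance +7 → t=58, phase=(13,18,1,10) → FL=W FR=W RL=S RR=W
cmd 5: advance +17 → t=75, phase=(6,11,18,3) → FL=S FR=W RL=W RR=S
cmd 6: advance +18 → t=93, phase=(0,5,12,21) → FL=S FR=S RL=W RR=W
cmd 7: advance +16 → t=109, phase=(16,21,4,13) → FL=W FR=W RL=S RR=W

after cmd 1 (t=23): FL=S FR=S RL=W RR=W
after cmd 2 (t=36): FL=W FR=W RL=S RR=W
after cmd 3 (t=51): FL=S FR=W RL=W RR=S
after cmd 4 (t=58): FL=W FR=W RL=S RR=W
after cmd 5 (t=75): FL=S FR=W RL=W RR=S
after cmd 6 (t=93): FL=S FR=S RL=W RR=W
after cmd 7 (t=109): FL=W FR=W RL=S RR=W


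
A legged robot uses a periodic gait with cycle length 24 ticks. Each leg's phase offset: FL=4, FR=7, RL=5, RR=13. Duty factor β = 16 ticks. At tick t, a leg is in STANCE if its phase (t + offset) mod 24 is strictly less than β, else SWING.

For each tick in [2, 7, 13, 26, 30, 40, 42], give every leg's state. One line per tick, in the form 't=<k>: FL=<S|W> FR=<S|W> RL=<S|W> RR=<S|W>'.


t=2: phase=(6,9,7,15) vs β=16 → FL=S FR=S RL=S RR=S
t=7: phase=(11,14,12,20) vs β=16 → FL=S FR=S RL=S RR=W
t=13: phase=(17,20,18,2) vs β=16 → FL=W FR=W RL=W RR=S
t=26: phase=(6,9,7,15) vs β=16 → FL=S FR=S RL=S RR=S
t=30: phase=(10,13,11,19) vs β=16 → FL=S FR=S RL=S RR=W
t=40: phase=(20,23,21,5) vs β=16 → FL=W FR=W RL=W RR=S
t=42: phase=(22,1,23,7) vs β=16 → FL=W FR=S RL=W RR=S

t=2: FL=S FR=S RL=S RR=S
t=7: FL=S FR=S RL=S RR=W
t=13: FL=W FR=W RL=W RR=S
t=26: FL=S FR=S RL=S RR=S
t=30: FL=S FR=S RL=S RR=W
t=40: FL=W FR=W RL=W RR=S
t=42: FL=W FR=S RL=W RR=S


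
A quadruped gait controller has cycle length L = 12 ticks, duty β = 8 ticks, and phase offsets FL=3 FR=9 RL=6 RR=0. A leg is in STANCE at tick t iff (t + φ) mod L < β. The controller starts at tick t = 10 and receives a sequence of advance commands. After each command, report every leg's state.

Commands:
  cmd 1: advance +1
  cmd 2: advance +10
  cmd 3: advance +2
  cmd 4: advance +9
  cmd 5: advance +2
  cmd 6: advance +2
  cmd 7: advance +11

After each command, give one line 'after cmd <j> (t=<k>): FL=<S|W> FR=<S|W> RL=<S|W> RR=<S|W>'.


start t=10: FL=S FR=S RL=S RR=W
cmd 1: advance +1 → t=11, phase=(2,8,5,11) → FL=S FR=W RL=S RR=W
cmd 2: advance +10 → t=21, phase=(0,6,3,9) → FL=S FR=S RL=S RR=W
cmd 3: advance +2 → t=23, phase=(2,8,5,11) → FL=S FR=W RL=S RR=W
cmd 4: advance +9 → t=32, phase=(11,5,2,8) → FL=W FR=S RL=S RR=W
cmd 5: advance +2 → t=34, phase=(1,7,4,10) → FL=S FR=S RL=S RR=W
cmd 6: advance +2 → t=36, phase=(3,9,6,0) → FL=S FR=W RL=S RR=S
cmd 7: advance +11 → t=47, phase=(2,8,5,11) → FL=S FR=W RL=S RR=W

after cmd 1 (t=11): FL=S FR=W RL=S RR=W
after cmd 2 (t=21): FL=S FR=S RL=S RR=W
after cmd 3 (t=23): FL=S FR=W RL=S RR=W
after cmd 4 (t=32): FL=W FR=S RL=S RR=W
after cmd 5 (t=34): FL=S FR=S RL=S RR=W
after cmd 6 (t=36): FL=S FR=W RL=S RR=S
after cmd 7 (t=47): FL=S FR=W RL=S RR=W


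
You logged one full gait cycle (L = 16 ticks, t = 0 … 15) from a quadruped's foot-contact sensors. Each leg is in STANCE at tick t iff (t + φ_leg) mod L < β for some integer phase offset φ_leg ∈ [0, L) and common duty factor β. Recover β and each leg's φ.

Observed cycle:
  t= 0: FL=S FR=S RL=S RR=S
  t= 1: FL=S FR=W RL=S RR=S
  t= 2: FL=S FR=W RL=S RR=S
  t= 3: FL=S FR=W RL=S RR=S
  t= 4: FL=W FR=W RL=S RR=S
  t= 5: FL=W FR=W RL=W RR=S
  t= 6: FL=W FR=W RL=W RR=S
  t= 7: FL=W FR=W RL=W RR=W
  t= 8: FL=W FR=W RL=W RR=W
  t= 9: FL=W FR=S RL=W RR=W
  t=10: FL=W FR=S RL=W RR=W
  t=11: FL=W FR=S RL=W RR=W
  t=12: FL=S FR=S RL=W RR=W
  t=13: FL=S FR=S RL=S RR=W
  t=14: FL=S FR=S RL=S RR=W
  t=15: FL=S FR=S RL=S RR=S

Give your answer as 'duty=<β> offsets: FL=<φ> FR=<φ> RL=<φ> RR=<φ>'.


duty β = stance ticks per leg = 8
FL: stance ticks = 8; W→S at t=12 → φ=4
FR: stance ticks = 8; W→S at t=9 → φ=7
RL: stance ticks = 8; W→S at t=13 → φ=3
RR: stance ticks = 8; W→S at t=15 → φ=1

duty=8 offsets: FL=4 FR=7 RL=3 RR=1


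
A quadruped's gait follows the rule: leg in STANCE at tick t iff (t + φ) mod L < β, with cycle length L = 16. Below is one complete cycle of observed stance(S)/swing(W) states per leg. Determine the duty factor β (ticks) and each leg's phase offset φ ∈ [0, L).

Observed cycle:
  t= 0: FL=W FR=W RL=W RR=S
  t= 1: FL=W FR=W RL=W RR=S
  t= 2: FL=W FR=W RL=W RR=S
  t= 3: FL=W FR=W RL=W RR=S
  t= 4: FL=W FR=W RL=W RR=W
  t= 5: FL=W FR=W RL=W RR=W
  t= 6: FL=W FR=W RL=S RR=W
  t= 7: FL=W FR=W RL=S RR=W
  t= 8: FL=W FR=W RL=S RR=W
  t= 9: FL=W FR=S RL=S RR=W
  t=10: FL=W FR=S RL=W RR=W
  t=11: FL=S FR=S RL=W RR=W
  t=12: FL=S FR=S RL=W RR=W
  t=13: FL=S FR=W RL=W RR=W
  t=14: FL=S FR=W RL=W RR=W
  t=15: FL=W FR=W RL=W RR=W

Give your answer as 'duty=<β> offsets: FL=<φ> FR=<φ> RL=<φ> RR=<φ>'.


duty=4 offsets: FL=5 FR=7 RL=10 RR=0

duty β = stance ticks per leg = 4
FL: stance ticks = 4; W→S at t=11 → φ=5
FR: stance ticks = 4; W→S at t=9 → φ=7
RL: stance ticks = 4; W→S at t=6 → φ=10
RR: stance ticks = 4; W→S at t=0 → φ=0


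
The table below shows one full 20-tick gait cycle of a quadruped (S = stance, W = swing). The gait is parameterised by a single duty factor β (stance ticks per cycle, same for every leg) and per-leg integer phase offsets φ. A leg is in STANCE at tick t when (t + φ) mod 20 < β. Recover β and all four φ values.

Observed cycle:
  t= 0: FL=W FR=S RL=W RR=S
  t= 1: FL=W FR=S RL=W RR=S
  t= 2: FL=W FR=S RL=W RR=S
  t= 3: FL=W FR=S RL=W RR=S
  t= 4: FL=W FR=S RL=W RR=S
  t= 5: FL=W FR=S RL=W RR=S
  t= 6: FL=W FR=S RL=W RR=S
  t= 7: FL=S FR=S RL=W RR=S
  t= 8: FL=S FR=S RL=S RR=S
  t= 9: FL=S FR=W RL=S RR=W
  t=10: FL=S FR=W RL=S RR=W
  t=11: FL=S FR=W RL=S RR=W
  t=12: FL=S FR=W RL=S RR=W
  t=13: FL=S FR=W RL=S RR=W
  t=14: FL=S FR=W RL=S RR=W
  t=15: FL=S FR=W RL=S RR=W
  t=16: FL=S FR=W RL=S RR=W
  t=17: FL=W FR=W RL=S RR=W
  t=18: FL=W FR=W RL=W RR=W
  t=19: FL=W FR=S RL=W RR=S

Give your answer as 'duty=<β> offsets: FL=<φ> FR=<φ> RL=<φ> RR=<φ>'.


duty β = stance ticks per leg = 10
FL: stance ticks = 10; W→S at t=7 → φ=13
FR: stance ticks = 10; W→S at t=19 → φ=1
RL: stance ticks = 10; W→S at t=8 → φ=12
RR: stance ticks = 10; W→S at t=19 → φ=1

duty=10 offsets: FL=13 FR=1 RL=12 RR=1


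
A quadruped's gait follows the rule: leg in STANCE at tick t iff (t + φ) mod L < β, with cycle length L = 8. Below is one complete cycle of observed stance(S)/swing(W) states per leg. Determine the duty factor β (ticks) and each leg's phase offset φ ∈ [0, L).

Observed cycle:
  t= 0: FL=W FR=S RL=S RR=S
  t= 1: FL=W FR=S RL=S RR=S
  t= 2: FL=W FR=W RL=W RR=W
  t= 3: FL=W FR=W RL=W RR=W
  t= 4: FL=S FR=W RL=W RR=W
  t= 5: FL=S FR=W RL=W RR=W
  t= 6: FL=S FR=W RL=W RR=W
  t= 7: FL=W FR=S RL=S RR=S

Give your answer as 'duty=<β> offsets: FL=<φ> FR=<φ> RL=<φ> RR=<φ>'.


duty=3 offsets: FL=4 FR=1 RL=1 RR=1

duty β = stance ticks per leg = 3
FL: stance ticks = 3; W→S at t=4 → φ=4
FR: stance ticks = 3; W→S at t=7 → φ=1
RL: stance ticks = 3; W→S at t=7 → φ=1
RR: stance ticks = 3; W→S at t=7 → φ=1


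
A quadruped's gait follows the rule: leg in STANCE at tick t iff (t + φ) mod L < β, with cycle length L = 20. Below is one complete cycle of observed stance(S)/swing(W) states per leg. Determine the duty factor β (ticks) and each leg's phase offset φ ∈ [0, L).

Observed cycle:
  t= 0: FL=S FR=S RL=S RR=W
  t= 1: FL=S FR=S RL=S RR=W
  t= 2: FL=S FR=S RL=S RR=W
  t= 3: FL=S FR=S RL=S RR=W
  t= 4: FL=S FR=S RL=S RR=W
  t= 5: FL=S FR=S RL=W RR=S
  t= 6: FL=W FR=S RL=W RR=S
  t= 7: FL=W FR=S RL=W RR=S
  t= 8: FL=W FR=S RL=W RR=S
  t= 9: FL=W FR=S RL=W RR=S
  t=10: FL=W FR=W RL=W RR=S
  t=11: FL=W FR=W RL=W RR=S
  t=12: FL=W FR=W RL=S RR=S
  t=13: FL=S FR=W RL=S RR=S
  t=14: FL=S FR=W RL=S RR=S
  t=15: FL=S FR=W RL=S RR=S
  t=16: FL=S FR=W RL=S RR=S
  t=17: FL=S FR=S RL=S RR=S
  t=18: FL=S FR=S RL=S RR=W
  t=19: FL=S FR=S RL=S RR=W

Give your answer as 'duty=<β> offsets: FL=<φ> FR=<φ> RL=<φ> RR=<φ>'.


duty=13 offsets: FL=7 FR=3 RL=8 RR=15

duty β = stance ticks per leg = 13
FL: stance ticks = 13; W→S at t=13 → φ=7
FR: stance ticks = 13; W→S at t=17 → φ=3
RL: stance ticks = 13; W→S at t=12 → φ=8
RR: stance ticks = 13; W→S at t=5 → φ=15


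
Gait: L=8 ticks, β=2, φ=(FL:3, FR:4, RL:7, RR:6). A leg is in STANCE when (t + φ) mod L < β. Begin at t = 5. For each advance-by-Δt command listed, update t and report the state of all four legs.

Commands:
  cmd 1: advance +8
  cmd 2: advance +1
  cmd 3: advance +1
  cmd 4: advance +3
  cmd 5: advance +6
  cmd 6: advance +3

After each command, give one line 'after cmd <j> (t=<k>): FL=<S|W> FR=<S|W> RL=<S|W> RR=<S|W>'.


start t=5: FL=S FR=S RL=W RR=W
cmd 1: advance +8 → t=13, phase=(0,1,4,3) → FL=S FR=S RL=W RR=W
cmd 2: advance +1 → t=14, phase=(1,2,5,4) → FL=S FR=W RL=W RR=W
cmd 3: advance +1 → t=15, phase=(2,3,6,5) → FL=W FR=W RL=W RR=W
cmd 4: advance +3 → t=18, phase=(5,6,1,0) → FL=W FR=W RL=S RR=S
cmd 5: advance +6 → t=24, phase=(3,4,7,6) → FL=W FR=W RL=W RR=W
cmd 6: advance +3 → t=27, phase=(6,7,2,1) → FL=W FR=W RL=W RR=S

after cmd 1 (t=13): FL=S FR=S RL=W RR=W
after cmd 2 (t=14): FL=S FR=W RL=W RR=W
after cmd 3 (t=15): FL=W FR=W RL=W RR=W
after cmd 4 (t=18): FL=W FR=W RL=S RR=S
after cmd 5 (t=24): FL=W FR=W RL=W RR=W
after cmd 6 (t=27): FL=W FR=W RL=W RR=S


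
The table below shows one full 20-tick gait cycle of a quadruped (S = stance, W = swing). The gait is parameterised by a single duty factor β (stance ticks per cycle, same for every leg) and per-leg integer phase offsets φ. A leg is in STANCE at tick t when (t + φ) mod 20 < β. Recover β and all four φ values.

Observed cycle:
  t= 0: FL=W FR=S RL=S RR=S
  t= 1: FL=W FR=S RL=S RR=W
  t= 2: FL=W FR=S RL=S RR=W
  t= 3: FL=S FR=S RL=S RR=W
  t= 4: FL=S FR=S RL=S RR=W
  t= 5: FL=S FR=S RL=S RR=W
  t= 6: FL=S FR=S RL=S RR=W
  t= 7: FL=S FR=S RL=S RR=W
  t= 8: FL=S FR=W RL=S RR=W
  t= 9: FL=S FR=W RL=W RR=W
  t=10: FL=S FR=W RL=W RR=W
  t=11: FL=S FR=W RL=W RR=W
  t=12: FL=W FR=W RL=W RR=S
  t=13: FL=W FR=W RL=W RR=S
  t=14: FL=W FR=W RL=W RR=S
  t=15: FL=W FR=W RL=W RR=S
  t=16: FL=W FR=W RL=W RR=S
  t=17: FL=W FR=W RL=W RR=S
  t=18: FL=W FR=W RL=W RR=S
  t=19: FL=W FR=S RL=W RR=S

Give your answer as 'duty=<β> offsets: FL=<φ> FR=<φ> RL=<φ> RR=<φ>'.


duty=9 offsets: FL=17 FR=1 RL=0 RR=8

duty β = stance ticks per leg = 9
FL: stance ticks = 9; W→S at t=3 → φ=17
FR: stance ticks = 9; W→S at t=19 → φ=1
RL: stance ticks = 9; W→S at t=0 → φ=0
RR: stance ticks = 9; W→S at t=12 → φ=8


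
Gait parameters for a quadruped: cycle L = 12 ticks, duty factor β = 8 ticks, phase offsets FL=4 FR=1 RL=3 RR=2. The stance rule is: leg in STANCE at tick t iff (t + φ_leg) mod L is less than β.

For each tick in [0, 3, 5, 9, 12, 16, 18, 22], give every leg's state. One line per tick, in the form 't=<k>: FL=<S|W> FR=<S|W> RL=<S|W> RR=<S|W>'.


t=0: FL=S FR=S RL=S RR=S
t=3: FL=S FR=S RL=S RR=S
t=5: FL=W FR=S RL=W RR=S
t=9: FL=S FR=W RL=S RR=W
t=12: FL=S FR=S RL=S RR=S
t=16: FL=W FR=S RL=S RR=S
t=18: FL=W FR=S RL=W RR=W
t=22: FL=S FR=W RL=S RR=S

t=0: phase=(4,1,3,2) vs β=8 → FL=S FR=S RL=S RR=S
t=3: phase=(7,4,6,5) vs β=8 → FL=S FR=S RL=S RR=S
t=5: phase=(9,6,8,7) vs β=8 → FL=W FR=S RL=W RR=S
t=9: phase=(1,10,0,11) vs β=8 → FL=S FR=W RL=S RR=W
t=12: phase=(4,1,3,2) vs β=8 → FL=S FR=S RL=S RR=S
t=16: phase=(8,5,7,6) vs β=8 → FL=W FR=S RL=S RR=S
t=18: phase=(10,7,9,8) vs β=8 → FL=W FR=S RL=W RR=W
t=22: phase=(2,11,1,0) vs β=8 → FL=S FR=W RL=S RR=S


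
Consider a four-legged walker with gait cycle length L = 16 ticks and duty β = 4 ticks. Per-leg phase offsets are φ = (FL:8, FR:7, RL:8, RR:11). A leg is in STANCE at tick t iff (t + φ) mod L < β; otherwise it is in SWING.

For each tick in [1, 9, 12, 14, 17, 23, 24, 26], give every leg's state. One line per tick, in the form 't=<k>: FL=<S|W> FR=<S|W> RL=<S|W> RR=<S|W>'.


t=1: phase=(9,8,9,12) vs β=4 → FL=W FR=W RL=W RR=W
t=9: phase=(1,0,1,4) vs β=4 → FL=S FR=S RL=S RR=W
t=12: phase=(4,3,4,7) vs β=4 → FL=W FR=S RL=W RR=W
t=14: phase=(6,5,6,9) vs β=4 → FL=W FR=W RL=W RR=W
t=17: phase=(9,8,9,12) vs β=4 → FL=W FR=W RL=W RR=W
t=23: phase=(15,14,15,2) vs β=4 → FL=W FR=W RL=W RR=S
t=24: phase=(0,15,0,3) vs β=4 → FL=S FR=W RL=S RR=S
t=26: phase=(2,1,2,5) vs β=4 → FL=S FR=S RL=S RR=W

t=1: FL=W FR=W RL=W RR=W
t=9: FL=S FR=S RL=S RR=W
t=12: FL=W FR=S RL=W RR=W
t=14: FL=W FR=W RL=W RR=W
t=17: FL=W FR=W RL=W RR=W
t=23: FL=W FR=W RL=W RR=S
t=24: FL=S FR=W RL=S RR=S
t=26: FL=S FR=S RL=S RR=W


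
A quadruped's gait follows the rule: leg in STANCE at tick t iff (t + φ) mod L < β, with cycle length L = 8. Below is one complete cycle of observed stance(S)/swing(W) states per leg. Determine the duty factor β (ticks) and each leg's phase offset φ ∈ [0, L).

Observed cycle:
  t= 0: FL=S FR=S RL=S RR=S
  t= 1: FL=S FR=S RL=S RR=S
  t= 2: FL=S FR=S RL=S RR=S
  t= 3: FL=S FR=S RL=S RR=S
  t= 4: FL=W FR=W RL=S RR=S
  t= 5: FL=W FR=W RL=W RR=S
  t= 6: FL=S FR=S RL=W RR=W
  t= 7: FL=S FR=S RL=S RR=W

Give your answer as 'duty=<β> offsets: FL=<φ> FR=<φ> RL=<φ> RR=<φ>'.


duty β = stance ticks per leg = 6
FL: stance ticks = 6; W→S at t=6 → φ=2
FR: stance ticks = 6; W→S at t=6 → φ=2
RL: stance ticks = 6; W→S at t=7 → φ=1
RR: stance ticks = 6; W→S at t=0 → φ=0

duty=6 offsets: FL=2 FR=2 RL=1 RR=0


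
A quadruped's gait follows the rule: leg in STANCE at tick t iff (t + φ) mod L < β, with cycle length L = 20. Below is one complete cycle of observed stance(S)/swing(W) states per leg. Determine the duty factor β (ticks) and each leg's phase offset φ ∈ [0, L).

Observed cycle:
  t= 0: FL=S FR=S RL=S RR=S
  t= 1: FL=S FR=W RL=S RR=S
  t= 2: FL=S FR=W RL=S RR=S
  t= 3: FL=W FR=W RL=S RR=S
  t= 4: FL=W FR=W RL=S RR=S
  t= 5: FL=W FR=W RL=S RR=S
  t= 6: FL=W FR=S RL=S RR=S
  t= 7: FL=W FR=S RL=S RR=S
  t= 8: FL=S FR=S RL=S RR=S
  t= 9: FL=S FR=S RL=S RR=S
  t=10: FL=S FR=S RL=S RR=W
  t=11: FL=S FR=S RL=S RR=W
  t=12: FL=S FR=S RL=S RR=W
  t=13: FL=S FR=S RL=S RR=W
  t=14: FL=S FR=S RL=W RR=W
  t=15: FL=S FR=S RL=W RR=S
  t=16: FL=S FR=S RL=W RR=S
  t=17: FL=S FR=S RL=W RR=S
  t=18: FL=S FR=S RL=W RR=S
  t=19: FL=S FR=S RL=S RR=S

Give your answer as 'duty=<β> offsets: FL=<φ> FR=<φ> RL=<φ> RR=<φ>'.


duty=15 offsets: FL=12 FR=14 RL=1 RR=5

duty β = stance ticks per leg = 15
FL: stance ticks = 15; W→S at t=8 → φ=12
FR: stance ticks = 15; W→S at t=6 → φ=14
RL: stance ticks = 15; W→S at t=19 → φ=1
RR: stance ticks = 15; W→S at t=15 → φ=5


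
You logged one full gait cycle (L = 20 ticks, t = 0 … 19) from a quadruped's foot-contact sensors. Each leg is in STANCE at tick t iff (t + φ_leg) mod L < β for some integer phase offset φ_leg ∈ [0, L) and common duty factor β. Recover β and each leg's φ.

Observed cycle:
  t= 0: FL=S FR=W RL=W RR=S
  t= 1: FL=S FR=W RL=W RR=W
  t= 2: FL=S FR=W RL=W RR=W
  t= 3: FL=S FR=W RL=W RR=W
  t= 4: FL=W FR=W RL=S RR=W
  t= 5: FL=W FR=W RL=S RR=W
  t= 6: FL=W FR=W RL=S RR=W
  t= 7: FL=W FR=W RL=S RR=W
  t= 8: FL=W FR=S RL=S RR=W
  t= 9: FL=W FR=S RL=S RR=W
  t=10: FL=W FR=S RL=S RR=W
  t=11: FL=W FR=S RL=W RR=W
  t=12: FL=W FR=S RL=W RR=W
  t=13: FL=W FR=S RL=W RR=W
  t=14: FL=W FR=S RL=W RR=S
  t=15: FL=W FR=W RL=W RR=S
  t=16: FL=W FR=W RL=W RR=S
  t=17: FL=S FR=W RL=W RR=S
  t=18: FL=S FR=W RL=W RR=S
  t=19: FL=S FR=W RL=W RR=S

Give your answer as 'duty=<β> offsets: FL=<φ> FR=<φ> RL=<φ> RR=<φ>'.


duty β = stance ticks per leg = 7
FL: stance ticks = 7; W→S at t=17 → φ=3
FR: stance ticks = 7; W→S at t=8 → φ=12
RL: stance ticks = 7; W→S at t=4 → φ=16
RR: stance ticks = 7; W→S at t=14 → φ=6

duty=7 offsets: FL=3 FR=12 RL=16 RR=6
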